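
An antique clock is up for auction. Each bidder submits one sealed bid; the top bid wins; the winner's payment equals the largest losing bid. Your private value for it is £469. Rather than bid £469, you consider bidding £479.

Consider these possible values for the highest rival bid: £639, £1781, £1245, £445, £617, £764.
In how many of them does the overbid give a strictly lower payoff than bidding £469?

The deviation hurts exactly when the highest competing bid lies strictly between £469 and £479 — overbidding then wins at a price above your value.
£639: above both → same outcome either way.
£1781: above both → same outcome either way.
£1245: above both → same outcome either way.
£445: below both → same outcome either way.
£617: above both → same outcome either way.
£764: above both → same outcome either way.
Count: 0.

0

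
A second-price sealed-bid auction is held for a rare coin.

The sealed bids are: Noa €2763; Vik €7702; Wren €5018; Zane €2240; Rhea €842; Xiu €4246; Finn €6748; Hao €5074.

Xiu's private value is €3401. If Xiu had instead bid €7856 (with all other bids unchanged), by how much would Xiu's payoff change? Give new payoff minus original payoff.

−€4301

The highest bid among the other bidders is €7702; Xiu's bid doesn't change that.
Original bid €4246: Xiu is not highest (top rival bid is €7702); payoff €0.
Alternative bid €7856: Xiu is highest, pays the top rival bid €7702; payoff €3401 − €7702 = −€4301.
Change in payoff = −€4301 − (€0) = −€4301.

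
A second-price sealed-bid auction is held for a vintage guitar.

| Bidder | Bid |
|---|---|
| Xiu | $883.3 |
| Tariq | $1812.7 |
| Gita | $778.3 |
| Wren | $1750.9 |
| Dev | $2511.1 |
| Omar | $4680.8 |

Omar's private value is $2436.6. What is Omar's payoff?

Highest bid: Omar at $4680.8, so Omar wins.
Second-highest bid: Dev at $2511.1 — that is the price the winner pays.
Omar's payoff = value − price = $2436.6 − $2511.1 = −$74.5.

−$74.5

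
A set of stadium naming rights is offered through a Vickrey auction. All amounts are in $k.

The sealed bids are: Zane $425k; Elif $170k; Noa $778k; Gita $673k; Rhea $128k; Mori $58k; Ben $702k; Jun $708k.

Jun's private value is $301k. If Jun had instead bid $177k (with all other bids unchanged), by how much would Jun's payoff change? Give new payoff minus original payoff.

The highest bid among the other bidders is $778k; Jun's bid doesn't change that.
Original bid $708k: Jun is not highest (top rival bid is $778k); payoff $0k.
Alternative bid $177k: Jun is not highest (top rival bid is $778k); payoff $0k.
Change in payoff = $0k − ($0k) = $0k.

$0k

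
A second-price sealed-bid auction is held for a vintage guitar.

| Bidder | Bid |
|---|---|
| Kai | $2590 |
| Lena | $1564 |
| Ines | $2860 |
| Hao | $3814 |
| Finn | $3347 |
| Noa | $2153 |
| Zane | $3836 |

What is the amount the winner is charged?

$3814

Highest bid: Zane at $3836, so Zane wins.
Second-highest bid: Hao at $3814 — that is the price the winner pays.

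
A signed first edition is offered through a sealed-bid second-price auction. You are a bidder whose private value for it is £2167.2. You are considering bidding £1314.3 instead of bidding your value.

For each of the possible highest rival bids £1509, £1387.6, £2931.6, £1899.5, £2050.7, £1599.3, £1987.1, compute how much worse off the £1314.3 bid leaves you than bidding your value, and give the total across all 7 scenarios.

The deviation costs you only when the competing bid falls strictly between £1314.3 and £2167.2; elsewhere both bids give the same outcome.
£1509: truthful payoff £658.2, deviation payoff £0 → loss £658.2.
£1387.6: truthful payoff £779.6, deviation payoff £0 → loss £779.6.
£2931.6: outcomes coincide → loss £0.
£1899.5: truthful payoff £267.7, deviation payoff £0 → loss £267.7.
£2050.7: truthful payoff £116.5, deviation payoff £0 → loss £116.5.
£1599.3: truthful payoff £567.9, deviation payoff £0 → loss £567.9.
£1987.1: truthful payoff £180.1, deviation payoff £0 → loss £180.1.
Total loss = £658.2 + £779.6 + £267.7 + £116.5 + £567.9 + £180.1 = £2570.
In a second-price auction your bid sets only whether you win, not what you pay, so bidding your true value is weakly dominant.

£2570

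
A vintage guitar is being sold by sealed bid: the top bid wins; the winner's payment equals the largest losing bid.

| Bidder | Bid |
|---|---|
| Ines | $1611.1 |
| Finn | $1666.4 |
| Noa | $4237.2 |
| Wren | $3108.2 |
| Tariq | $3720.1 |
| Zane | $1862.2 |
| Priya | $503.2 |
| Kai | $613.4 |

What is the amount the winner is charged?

Highest bid: Noa at $4237.2, so Noa wins.
Second-highest bid: Tariq at $3720.1 — that is the price the winner pays.

$3720.1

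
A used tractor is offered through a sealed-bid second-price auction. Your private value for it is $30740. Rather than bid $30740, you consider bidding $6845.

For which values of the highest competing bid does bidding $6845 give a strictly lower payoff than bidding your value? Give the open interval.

If the competing bid is below $6845, both bids win at the same price — no difference.
If it is above $30740, both bids lose — no difference.
If it lies strictly between $6845 and $30740, bidding your value wins at a price below your value (positive payoff) while bidding $6845 loses (payoff 0).
So the deviation strictly hurts on the open interval ($6845, $30740).
Because the price is fixed by the runner-up's bid, deviating from your value can only change a good outcome into a bad one — never the reverse.

($6845, $30740)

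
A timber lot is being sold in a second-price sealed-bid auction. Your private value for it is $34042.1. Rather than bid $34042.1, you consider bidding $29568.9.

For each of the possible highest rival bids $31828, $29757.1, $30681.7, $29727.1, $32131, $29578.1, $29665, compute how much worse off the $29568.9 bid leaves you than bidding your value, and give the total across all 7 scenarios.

The deviation costs you only when the competing bid falls strictly between $29568.9 and $34042.1; elsewhere both bids give the same outcome.
$31828: truthful payoff $2214.1, deviation payoff $0 → loss $2214.1.
$29757.1: truthful payoff $4285, deviation payoff $0 → loss $4285.
$30681.7: truthful payoff $3360.4, deviation payoff $0 → loss $3360.4.
$29727.1: truthful payoff $4315, deviation payoff $0 → loss $4315.
$32131: truthful payoff $1911.1, deviation payoff $0 → loss $1911.1.
$29578.1: truthful payoff $4464, deviation payoff $0 → loss $4464.
$29665: truthful payoff $4377.1, deviation payoff $0 → loss $4377.1.
Total loss = $2214.1 + $4285 + $3360.4 + $4315 + $1911.1 + $4464 + $4377.1 = $24926.7.

$24926.7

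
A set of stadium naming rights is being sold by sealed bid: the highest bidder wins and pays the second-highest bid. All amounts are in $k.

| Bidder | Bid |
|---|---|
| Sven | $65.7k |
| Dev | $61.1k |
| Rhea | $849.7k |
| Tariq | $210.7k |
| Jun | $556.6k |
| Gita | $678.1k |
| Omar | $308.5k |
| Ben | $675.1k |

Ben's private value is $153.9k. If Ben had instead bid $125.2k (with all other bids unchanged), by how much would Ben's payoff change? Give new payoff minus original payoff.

The highest bid among the other bidders is $849.7k; Ben's bid doesn't change that.
Original bid $675.1k: Ben is not highest (top rival bid is $849.7k); payoff $0k.
Alternative bid $125.2k: Ben is not highest (top rival bid is $849.7k); payoff $0k.
Change in payoff = $0k − ($0k) = $0k.

$0k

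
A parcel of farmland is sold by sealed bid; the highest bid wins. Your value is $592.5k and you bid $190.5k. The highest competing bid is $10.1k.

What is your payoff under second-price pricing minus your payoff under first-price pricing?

$180.4k

You have the highest bid, so you win under either rule.
Second-price: pay $10.1k → payoff $582.4k.
First-price: pay your own bid $190.5k → payoff $402k.
Difference = $582.4k − ($402k) = $180.4k.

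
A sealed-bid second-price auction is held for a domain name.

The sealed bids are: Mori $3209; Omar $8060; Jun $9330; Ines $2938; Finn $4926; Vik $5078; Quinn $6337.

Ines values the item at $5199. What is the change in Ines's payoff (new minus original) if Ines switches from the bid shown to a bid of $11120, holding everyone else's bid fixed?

−$4131

The highest bid among the other bidders is $9330; Ines's bid doesn't change that.
Original bid $2938: Ines is not highest (top rival bid is $9330); payoff $0.
Alternative bid $11120: Ines is highest, pays the top rival bid $9330; payoff $5199 − $9330 = −$4131.
Change in payoff = −$4131 − ($0) = −$4131.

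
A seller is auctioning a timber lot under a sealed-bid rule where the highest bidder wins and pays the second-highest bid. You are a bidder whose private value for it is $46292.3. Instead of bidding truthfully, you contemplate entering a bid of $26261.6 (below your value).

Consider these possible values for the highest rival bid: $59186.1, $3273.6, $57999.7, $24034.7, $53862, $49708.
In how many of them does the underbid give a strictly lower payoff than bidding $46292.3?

0

The deviation hurts exactly when the highest competing bid lies strictly between $26261.6 and $46292.3 — underbidding then forfeits a profitable win.
$59186.1: above both → same outcome either way.
$3273.6: below both → same outcome either way.
$57999.7: above both → same outcome either way.
$24034.7: below both → same outcome either way.
$53862: above both → same outcome either way.
$49708: above both → same outcome either way.
Count: 0.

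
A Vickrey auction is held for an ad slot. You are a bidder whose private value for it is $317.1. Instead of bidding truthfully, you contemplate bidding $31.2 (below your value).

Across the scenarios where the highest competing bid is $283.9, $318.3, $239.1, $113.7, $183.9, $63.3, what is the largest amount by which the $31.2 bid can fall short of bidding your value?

$283.9: truthful gives $33.2, deviation gives $0 → loss $33.2.
$318.3: same outcome either way → loss $0.
$239.1: truthful gives $78, deviation gives $0 → loss $78.
$113.7: truthful gives $203.4, deviation gives $0 → loss $203.4.
$183.9: truthful gives $133.2, deviation gives $0 → loss $133.2.
$63.3: truthful gives $253.8, deviation gives $0 → loss $253.8.
Maximum loss: $253.8.

$253.8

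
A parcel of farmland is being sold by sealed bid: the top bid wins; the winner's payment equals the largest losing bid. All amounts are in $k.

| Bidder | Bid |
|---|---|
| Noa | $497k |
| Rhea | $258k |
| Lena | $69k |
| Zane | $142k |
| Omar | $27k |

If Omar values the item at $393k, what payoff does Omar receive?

Highest bid: Noa at $497k, so Noa wins.
Second-highest bid: Rhea at $258k — that is the price the winner pays.
Omar did not win, so Omar pays nothing and receives nothing: payoff $0k.

$0k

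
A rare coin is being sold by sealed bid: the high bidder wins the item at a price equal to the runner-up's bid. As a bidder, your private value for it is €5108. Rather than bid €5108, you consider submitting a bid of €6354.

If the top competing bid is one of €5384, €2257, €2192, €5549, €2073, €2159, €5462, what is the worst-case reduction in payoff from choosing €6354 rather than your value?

€441

€5384: truthful gives €0, deviation gives −€276 → loss €276.
€2257: same outcome either way → loss €0.
€2192: same outcome either way → loss €0.
€5549: truthful gives €0, deviation gives −€441 → loss €441.
€2073: same outcome either way → loss €0.
€2159: same outcome either way → loss €0.
€5462: truthful gives €0, deviation gives −€354 → loss €354.
Maximum loss: €441.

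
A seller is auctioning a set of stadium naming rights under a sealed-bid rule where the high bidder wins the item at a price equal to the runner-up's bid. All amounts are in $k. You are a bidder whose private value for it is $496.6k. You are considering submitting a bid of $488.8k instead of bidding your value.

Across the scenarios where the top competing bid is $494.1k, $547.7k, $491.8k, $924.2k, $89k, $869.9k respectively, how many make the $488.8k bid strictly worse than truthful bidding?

The deviation hurts exactly when the highest competing bid lies strictly between $488.8k and $496.6k — underbidding then forfeits a profitable win.
$494.1k: inside the interval → strictly worse (loss $2.5k).
$547.7k: above both → same outcome either way.
$491.8k: inside the interval → strictly worse (loss $4.8k).
$924.2k: above both → same outcome either way.
$89k: below both → same outcome either way.
$869.9k: above both → same outcome either way.
Count: 2.

2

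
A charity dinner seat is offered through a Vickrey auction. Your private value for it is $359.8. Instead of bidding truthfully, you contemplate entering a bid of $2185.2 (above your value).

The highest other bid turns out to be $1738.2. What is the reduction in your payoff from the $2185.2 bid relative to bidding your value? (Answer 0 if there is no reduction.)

$1378.4

Bidding your value $359.8: you lose (since $359.8 < $1738.2). Payoff $0.
Bidding $2185.2: you win and pay $1738.2. Payoff $359.8 − $1738.2 = −$1378.4.
The competing bid $1738.2 lies between your value and your inflated bid, so overbidding wins an item priced above your value.
Loss from deviating = $0 − (−$1378.4) = $1378.4.
Truthful bidding weakly dominates here: raising your bid can only win items priced above your value, and lowering it can only forfeit items priced below.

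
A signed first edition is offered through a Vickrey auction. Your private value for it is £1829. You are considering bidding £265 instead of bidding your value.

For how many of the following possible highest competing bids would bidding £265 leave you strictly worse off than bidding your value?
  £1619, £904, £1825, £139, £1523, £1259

5

The deviation hurts exactly when the highest competing bid lies strictly between £265 and £1829 — underbidding then forfeits a profitable win.
£1619: inside the interval → strictly worse (loss £210).
£904: inside the interval → strictly worse (loss £925).
£1825: inside the interval → strictly worse (loss £4).
£139: below both → same outcome either way.
£1523: inside the interval → strictly worse (loss £306).
£1259: inside the interval → strictly worse (loss £570).
Count: 5.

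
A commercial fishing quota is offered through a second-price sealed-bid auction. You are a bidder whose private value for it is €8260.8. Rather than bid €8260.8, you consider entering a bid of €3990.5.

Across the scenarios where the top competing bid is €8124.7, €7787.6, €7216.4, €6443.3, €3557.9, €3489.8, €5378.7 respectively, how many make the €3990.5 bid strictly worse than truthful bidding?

The deviation hurts exactly when the highest competing bid lies strictly between €3990.5 and €8260.8 — underbidding then forfeits a profitable win.
€8124.7: inside the interval → strictly worse (loss €136.1).
€7787.6: inside the interval → strictly worse (loss €473.2).
€7216.4: inside the interval → strictly worse (loss €1044.4).
€6443.3: inside the interval → strictly worse (loss €1817.5).
€3557.9: below both → same outcome either way.
€3489.8: below both → same outcome either way.
€5378.7: inside the interval → strictly worse (loss €2882.1).
Count: 5.

5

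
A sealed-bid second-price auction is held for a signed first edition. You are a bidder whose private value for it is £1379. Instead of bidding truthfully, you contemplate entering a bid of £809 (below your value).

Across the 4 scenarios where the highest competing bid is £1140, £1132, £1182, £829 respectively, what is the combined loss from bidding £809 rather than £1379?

The deviation costs you only when the competing bid falls strictly between £809 and £1379; elsewhere both bids give the same outcome.
£1140: truthful payoff £239, deviation payoff £0 → loss £239.
£1132: truthful payoff £247, deviation payoff £0 → loss £247.
£1182: truthful payoff £197, deviation payoff £0 → loss £197.
£829: truthful payoff £550, deviation payoff £0 → loss £550.
Total loss = £239 + £247 + £197 + £550 = £1233.

£1233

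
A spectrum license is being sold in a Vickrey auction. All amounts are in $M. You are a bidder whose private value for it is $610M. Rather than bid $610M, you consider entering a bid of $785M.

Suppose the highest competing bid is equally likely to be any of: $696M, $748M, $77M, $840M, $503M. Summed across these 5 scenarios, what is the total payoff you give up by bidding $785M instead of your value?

The deviation costs you only when the competing bid falls strictly between $610M and $785M; elsewhere both bids give the same outcome.
$696M: truthful payoff $0M, deviation payoff −$86M → loss $86M.
$748M: truthful payoff $0M, deviation payoff −$138M → loss $138M.
$77M: outcomes coincide → loss $0M.
$840M: outcomes coincide → loss $0M.
$503M: outcomes coincide → loss $0M.
Total loss = $86M + $138M = $224M.

$224M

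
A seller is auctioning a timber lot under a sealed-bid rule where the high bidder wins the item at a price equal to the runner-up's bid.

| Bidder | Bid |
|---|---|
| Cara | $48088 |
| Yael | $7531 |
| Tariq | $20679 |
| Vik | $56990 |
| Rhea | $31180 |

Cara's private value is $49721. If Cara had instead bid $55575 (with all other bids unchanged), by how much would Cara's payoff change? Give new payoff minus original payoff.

$0

The highest bid among the other bidders is $56990; Cara's bid doesn't change that.
Original bid $48088: Cara is not highest (top rival bid is $56990); payoff $0.
Alternative bid $55575: Cara is not highest (top rival bid is $56990); payoff $0.
Change in payoff = $0 − ($0) = $0.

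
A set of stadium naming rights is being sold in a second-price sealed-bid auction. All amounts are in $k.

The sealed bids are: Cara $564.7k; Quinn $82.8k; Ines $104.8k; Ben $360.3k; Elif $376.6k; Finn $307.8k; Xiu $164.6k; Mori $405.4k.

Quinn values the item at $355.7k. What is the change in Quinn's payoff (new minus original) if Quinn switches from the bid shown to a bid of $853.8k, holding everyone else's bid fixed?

The highest bid among the other bidders is $564.7k; Quinn's bid doesn't change that.
Original bid $82.8k: Quinn is not highest (top rival bid is $564.7k); payoff $0k.
Alternative bid $853.8k: Quinn is highest, pays the top rival bid $564.7k; payoff $355.7k − $564.7k = −$209k.
Change in payoff = −$209k − ($0k) = −$209k.

−$209k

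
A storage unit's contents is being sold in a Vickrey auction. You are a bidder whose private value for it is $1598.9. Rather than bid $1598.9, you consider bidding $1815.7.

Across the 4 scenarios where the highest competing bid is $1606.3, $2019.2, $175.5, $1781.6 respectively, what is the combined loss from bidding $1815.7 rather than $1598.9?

$190.1

The deviation costs you only when the competing bid falls strictly between $1598.9 and $1815.7; elsewhere both bids give the same outcome.
$1606.3: truthful payoff $0, deviation payoff −$7.4 → loss $7.4.
$2019.2: outcomes coincide → loss $0.
$175.5: outcomes coincide → loss $0.
$1781.6: truthful payoff $0, deviation payoff −$182.7 → loss $182.7.
Total loss = $7.4 + $182.7 = $190.1.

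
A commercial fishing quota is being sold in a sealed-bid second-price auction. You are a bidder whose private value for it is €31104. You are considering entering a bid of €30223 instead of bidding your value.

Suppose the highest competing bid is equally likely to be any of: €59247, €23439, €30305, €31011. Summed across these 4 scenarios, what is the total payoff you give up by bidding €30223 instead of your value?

€892

The deviation costs you only when the competing bid falls strictly between €30223 and €31104; elsewhere both bids give the same outcome.
€59247: outcomes coincide → loss €0.
€23439: outcomes coincide → loss €0.
€30305: truthful payoff €799, deviation payoff €0 → loss €799.
€31011: truthful payoff €93, deviation payoff €0 → loss €93.
Total loss = €799 + €93 = €892.
Because the price is fixed by the runner-up's bid, deviating from your value can only change a good outcome into a bad one — never the reverse.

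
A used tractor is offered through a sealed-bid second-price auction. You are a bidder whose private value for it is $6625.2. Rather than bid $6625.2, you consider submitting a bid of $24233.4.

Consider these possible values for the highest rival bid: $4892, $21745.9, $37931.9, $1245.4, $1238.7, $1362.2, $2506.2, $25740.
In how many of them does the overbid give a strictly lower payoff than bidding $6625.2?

The deviation hurts exactly when the highest competing bid lies strictly between $6625.2 and $24233.4 — overbidding then wins at a price above your value.
$4892: below both → same outcome either way.
$21745.9: inside the interval → strictly worse (loss $15120.7).
$37931.9: above both → same outcome either way.
$1245.4: below both → same outcome either way.
$1238.7: below both → same outcome either way.
$1362.2: below both → same outcome either way.
$2506.2: below both → same outcome either way.
$25740: above both → same outcome either way.
Count: 1.

1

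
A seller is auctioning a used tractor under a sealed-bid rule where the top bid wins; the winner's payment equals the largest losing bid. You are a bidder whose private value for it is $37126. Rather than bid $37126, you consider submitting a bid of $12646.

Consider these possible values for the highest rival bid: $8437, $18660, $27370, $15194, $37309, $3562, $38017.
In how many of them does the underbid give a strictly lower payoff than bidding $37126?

The deviation hurts exactly when the highest competing bid lies strictly between $12646 and $37126 — underbidding then forfeits a profitable win.
$8437: below both → same outcome either way.
$18660: inside the interval → strictly worse (loss $18466).
$27370: inside the interval → strictly worse (loss $9756).
$15194: inside the interval → strictly worse (loss $21932).
$37309: above both → same outcome either way.
$3562: below both → same outcome either way.
$38017: above both → same outcome either way.
Count: 3.

3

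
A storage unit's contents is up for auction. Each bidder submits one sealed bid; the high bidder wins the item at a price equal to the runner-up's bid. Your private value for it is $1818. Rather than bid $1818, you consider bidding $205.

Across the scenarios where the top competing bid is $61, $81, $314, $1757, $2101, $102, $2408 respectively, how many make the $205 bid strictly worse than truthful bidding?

The deviation hurts exactly when the highest competing bid lies strictly between $205 and $1818 — underbidding then forfeits a profitable win.
$61: below both → same outcome either way.
$81: below both → same outcome either way.
$314: inside the interval → strictly worse (loss $1504).
$1757: inside the interval → strictly worse (loss $61).
$2101: above both → same outcome either way.
$102: below both → same outcome either way.
$2408: above both → same outcome either way.
Count: 2.

2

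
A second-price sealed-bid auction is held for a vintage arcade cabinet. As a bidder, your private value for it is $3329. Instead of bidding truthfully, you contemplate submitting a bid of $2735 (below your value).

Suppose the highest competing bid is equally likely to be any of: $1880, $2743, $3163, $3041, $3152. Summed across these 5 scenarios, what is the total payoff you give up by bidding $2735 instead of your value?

The deviation costs you only when the competing bid falls strictly between $2735 and $3329; elsewhere both bids give the same outcome.
$1880: outcomes coincide → loss $0.
$2743: truthful payoff $586, deviation payoff $0 → loss $586.
$3163: truthful payoff $166, deviation payoff $0 → loss $166.
$3041: truthful payoff $288, deviation payoff $0 → loss $288.
$3152: truthful payoff $177, deviation payoff $0 → loss $177.
Total loss = $586 + $166 + $288 + $177 = $1217.
In a second-price auction your bid sets only whether you win, not what you pay, so bidding your true value is weakly dominant.

$1217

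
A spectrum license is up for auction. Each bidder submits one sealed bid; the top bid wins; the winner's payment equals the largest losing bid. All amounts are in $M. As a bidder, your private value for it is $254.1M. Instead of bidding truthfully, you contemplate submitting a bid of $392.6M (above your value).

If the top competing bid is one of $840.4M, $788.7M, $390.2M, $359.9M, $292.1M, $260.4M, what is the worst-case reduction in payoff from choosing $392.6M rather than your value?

$136.1M

$840.4M: same outcome either way → loss $0M.
$788.7M: same outcome either way → loss $0M.
$390.2M: truthful gives $0M, deviation gives −$136.1M → loss $136.1M.
$359.9M: truthful gives $0M, deviation gives −$105.8M → loss $105.8M.
$292.1M: truthful gives $0M, deviation gives −$38M → loss $38M.
$260.4M: truthful gives $0M, deviation gives −$6.3M → loss $6.3M.
Maximum loss: $136.1M.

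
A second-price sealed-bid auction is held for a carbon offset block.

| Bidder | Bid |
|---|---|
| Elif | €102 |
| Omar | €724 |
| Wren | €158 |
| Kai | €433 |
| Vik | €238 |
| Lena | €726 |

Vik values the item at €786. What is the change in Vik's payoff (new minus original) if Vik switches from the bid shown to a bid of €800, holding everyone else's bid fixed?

The highest bid among the other bidders is €726; Vik's bid doesn't change that.
Original bid €238: Vik is not highest (top rival bid is €726); payoff €0.
Alternative bid €800: Vik is highest, pays the top rival bid €726; payoff €786 − €726 = €60.
Change in payoff = €60 − (€0) = €60.

€60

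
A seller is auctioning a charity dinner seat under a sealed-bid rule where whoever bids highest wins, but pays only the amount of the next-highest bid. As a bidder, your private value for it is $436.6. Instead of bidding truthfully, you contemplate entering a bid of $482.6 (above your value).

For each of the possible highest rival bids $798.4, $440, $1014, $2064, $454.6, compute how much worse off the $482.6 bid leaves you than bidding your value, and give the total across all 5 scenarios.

The deviation costs you only when the competing bid falls strictly between $436.6 and $482.6; elsewhere both bids give the same outcome.
$798.4: outcomes coincide → loss $0.
$440: truthful payoff $0, deviation payoff −$3.4 → loss $3.4.
$1014: outcomes coincide → loss $0.
$2064: outcomes coincide → loss $0.
$454.6: truthful payoff $0, deviation payoff −$18 → loss $18.
Total loss = $3.4 + $18 = $21.4.
In a second-price auction your bid sets only whether you win, not what you pay, so bidding your true value is weakly dominant.

$21.4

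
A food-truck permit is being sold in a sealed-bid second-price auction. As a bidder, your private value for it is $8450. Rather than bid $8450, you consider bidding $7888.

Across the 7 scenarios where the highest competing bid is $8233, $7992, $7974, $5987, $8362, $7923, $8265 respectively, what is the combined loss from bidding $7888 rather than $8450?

$1951

The deviation costs you only when the competing bid falls strictly between $7888 and $8450; elsewhere both bids give the same outcome.
$8233: truthful payoff $217, deviation payoff $0 → loss $217.
$7992: truthful payoff $458, deviation payoff $0 → loss $458.
$7974: truthful payoff $476, deviation payoff $0 → loss $476.
$5987: outcomes coincide → loss $0.
$8362: truthful payoff $88, deviation payoff $0 → loss $88.
$7923: truthful payoff $527, deviation payoff $0 → loss $527.
$8265: truthful payoff $185, deviation payoff $0 → loss $185.
Total loss = $217 + $458 + $476 + $88 + $527 + $185 = $1951.
In a second-price auction your bid sets only whether you win, not what you pay, so bidding your true value is weakly dominant.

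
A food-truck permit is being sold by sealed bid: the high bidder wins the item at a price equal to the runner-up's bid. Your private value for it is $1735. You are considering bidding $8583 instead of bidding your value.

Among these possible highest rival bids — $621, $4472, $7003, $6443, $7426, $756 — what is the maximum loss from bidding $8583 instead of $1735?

$621: same outcome either way → loss $0.
$4472: truthful gives $0, deviation gives −$2737 → loss $2737.
$7003: truthful gives $0, deviation gives −$5268 → loss $5268.
$6443: truthful gives $0, deviation gives −$4708 → loss $4708.
$7426: truthful gives $0, deviation gives −$5691 → loss $5691.
$756: same outcome either way → loss $0.
Maximum loss: $5691.

$5691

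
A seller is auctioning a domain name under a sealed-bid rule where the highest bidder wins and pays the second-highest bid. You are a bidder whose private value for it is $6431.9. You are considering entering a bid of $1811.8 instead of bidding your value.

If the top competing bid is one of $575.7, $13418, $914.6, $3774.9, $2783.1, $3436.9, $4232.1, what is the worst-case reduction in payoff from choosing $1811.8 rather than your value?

$575.7: same outcome either way → loss $0.
$13418: same outcome either way → loss $0.
$914.6: same outcome either way → loss $0.
$3774.9: truthful gives $2657, deviation gives $0 → loss $2657.
$2783.1: truthful gives $3648.8, deviation gives $0 → loss $3648.8.
$3436.9: truthful gives $2995, deviation gives $0 → loss $2995.
$4232.1: truthful gives $2199.8, deviation gives $0 → loss $2199.8.
Maximum loss: $3648.8.

$3648.8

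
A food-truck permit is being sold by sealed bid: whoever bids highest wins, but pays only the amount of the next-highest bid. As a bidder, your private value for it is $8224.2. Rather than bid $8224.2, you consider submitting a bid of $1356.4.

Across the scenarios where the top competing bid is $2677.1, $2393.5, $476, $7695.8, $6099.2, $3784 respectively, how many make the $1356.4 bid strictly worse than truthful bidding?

5

The deviation hurts exactly when the highest competing bid lies strictly between $1356.4 and $8224.2 — underbidding then forfeits a profitable win.
$2677.1: inside the interval → strictly worse (loss $5547.1).
$2393.5: inside the interval → strictly worse (loss $5830.7).
$476: below both → same outcome either way.
$7695.8: inside the interval → strictly worse (loss $528.4).
$6099.2: inside the interval → strictly worse (loss $2125).
$3784: inside the interval → strictly worse (loss $4440.2).
Count: 5.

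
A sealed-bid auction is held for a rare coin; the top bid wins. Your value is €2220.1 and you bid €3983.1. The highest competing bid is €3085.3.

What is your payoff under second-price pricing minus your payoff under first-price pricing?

€897.8

You have the highest bid, so you win under either rule.
Second-price: pay €3085.3 → payoff −€865.2.
First-price: pay your own bid €3983.1 → payoff −€1763.
Difference = −€865.2 − (−€1763) = €897.8.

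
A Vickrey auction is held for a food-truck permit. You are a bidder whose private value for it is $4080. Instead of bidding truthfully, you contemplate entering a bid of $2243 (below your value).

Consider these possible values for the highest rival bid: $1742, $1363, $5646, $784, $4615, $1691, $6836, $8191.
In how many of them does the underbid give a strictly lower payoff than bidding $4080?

The deviation hurts exactly when the highest competing bid lies strictly between $2243 and $4080 — underbidding then forfeits a profitable win.
$1742: below both → same outcome either way.
$1363: below both → same outcome either way.
$5646: above both → same outcome either way.
$784: below both → same outcome either way.
$4615: above both → same outcome either way.
$1691: below both → same outcome either way.
$6836: above both → same outcome either way.
$8191: above both → same outcome either way.
Count: 0.

0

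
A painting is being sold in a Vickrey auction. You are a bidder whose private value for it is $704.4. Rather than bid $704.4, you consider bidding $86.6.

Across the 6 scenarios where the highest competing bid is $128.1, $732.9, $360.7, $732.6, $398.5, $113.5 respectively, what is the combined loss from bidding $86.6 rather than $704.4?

The deviation costs you only when the competing bid falls strictly between $86.6 and $704.4; elsewhere both bids give the same outcome.
$128.1: truthful payoff $576.3, deviation payoff $0 → loss $576.3.
$732.9: outcomes coincide → loss $0.
$360.7: truthful payoff $343.7, deviation payoff $0 → loss $343.7.
$732.6: outcomes coincide → loss $0.
$398.5: truthful payoff $305.9, deviation payoff $0 → loss $305.9.
$113.5: truthful payoff $590.9, deviation payoff $0 → loss $590.9.
Total loss = $576.3 + $343.7 + $305.9 + $590.9 = $1816.8.
Because the price is fixed by the runner-up's bid, deviating from your value can only change a good outcome into a bad one — never the reverse.

$1816.8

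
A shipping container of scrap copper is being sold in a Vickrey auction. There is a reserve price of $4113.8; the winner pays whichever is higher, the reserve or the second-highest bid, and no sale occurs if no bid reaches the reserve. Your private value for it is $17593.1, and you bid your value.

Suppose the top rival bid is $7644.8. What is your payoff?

Your bid $17593.1 is the highest and exceeds the reserve.
Price = max(second-highest bid, reserve) = max($7644.8, $4113.8) = $7644.8.
Payoff = $17593.1 − $7644.8 = $9948.3.

$9948.3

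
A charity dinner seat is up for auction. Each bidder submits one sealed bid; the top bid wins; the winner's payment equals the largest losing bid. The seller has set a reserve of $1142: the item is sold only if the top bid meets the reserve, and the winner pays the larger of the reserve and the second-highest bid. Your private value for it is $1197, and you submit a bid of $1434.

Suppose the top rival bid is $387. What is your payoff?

Your bid $1434 is the highest and exceeds the reserve.
Price = max(second-highest bid, reserve) = max($387, $1142) = $1142.
Payoff = $1197 − $1142 = $55.

$55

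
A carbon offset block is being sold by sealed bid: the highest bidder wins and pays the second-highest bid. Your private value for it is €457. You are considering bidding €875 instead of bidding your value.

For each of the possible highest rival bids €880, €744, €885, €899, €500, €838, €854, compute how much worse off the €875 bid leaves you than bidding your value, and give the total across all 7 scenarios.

€1108

The deviation costs you only when the competing bid falls strictly between €457 and €875; elsewhere both bids give the same outcome.
€880: outcomes coincide → loss €0.
€744: truthful payoff €0, deviation payoff −€287 → loss €287.
€885: outcomes coincide → loss €0.
€899: outcomes coincide → loss €0.
€500: truthful payoff €0, deviation payoff −€43 → loss €43.
€838: truthful payoff €0, deviation payoff −€381 → loss €381.
€854: truthful payoff €0, deviation payoff −€397 → loss €397.
Total loss = €287 + €43 + €381 + €397 = €1108.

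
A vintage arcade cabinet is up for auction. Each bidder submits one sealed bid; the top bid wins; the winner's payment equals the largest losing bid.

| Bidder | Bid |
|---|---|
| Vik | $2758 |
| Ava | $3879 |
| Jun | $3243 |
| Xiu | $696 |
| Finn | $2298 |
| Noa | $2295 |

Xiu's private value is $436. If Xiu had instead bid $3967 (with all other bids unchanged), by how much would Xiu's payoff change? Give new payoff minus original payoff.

−$3443

The highest bid among the other bidders is $3879; Xiu's bid doesn't change that.
Original bid $696: Xiu is not highest (top rival bid is $3879); payoff $0.
Alternative bid $3967: Xiu is highest, pays the top rival bid $3879; payoff $436 − $3879 = −$3443.
Change in payoff = −$3443 − ($0) = −$3443.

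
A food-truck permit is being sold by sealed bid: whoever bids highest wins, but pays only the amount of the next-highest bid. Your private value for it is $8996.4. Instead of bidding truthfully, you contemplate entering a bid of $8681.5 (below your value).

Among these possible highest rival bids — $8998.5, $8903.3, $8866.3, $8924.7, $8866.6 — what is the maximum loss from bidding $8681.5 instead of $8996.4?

$8998.5: same outcome either way → loss $0.
$8903.3: truthful gives $93.1, deviation gives $0 → loss $93.1.
$8866.3: truthful gives $130.1, deviation gives $0 → loss $130.1.
$8924.7: truthful gives $71.7, deviation gives $0 → loss $71.7.
$8866.6: truthful gives $129.8, deviation gives $0 → loss $129.8.
Maximum loss: $130.1.

$130.1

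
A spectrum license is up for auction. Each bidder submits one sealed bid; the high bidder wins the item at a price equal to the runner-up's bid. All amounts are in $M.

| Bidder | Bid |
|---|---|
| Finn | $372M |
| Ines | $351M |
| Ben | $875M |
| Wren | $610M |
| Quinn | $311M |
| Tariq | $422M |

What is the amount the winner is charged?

$610M

Highest bid: Ben at $875M, so Ben wins.
Second-highest bid: Wren at $610M — that is the price the winner pays.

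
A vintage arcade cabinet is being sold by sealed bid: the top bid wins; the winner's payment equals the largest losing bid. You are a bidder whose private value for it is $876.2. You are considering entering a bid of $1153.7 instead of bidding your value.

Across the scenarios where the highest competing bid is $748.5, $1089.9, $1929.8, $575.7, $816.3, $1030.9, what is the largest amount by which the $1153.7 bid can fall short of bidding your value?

$213.7

$748.5: same outcome either way → loss $0.
$1089.9: truthful gives $0, deviation gives −$213.7 → loss $213.7.
$1929.8: same outcome either way → loss $0.
$575.7: same outcome either way → loss $0.
$816.3: same outcome either way → loss $0.
$1030.9: truthful gives $0, deviation gives −$154.7 → loss $154.7.
Maximum loss: $213.7.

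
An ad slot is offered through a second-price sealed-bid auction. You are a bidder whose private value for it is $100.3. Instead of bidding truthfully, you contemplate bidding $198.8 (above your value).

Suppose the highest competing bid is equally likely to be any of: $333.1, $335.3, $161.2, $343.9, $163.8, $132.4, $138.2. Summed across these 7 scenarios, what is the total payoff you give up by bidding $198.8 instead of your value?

The deviation costs you only when the competing bid falls strictly between $100.3 and $198.8; elsewhere both bids give the same outcome.
$333.1: outcomes coincide → loss $0.
$335.3: outcomes coincide → loss $0.
$161.2: truthful payoff $0, deviation payoff −$60.9 → loss $60.9.
$343.9: outcomes coincide → loss $0.
$163.8: truthful payoff $0, deviation payoff −$63.5 → loss $63.5.
$132.4: truthful payoff $0, deviation payoff −$32.1 → loss $32.1.
$138.2: truthful payoff $0, deviation payoff −$37.9 → loss $37.9.
Total loss = $60.9 + $63.5 + $32.1 + $37.9 = $194.4.

$194.4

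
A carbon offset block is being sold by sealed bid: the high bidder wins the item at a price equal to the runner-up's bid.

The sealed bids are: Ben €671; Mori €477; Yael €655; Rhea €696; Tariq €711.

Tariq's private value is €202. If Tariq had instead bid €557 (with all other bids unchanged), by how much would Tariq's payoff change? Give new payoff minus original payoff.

€494

The highest bid among the other bidders is €696; Tariq's bid doesn't change that.
Original bid €711: Tariq is highest, pays the top rival bid €696; payoff €202 − €696 = −€494.
Alternative bid €557: Tariq is not highest (top rival bid is €696); payoff €0.
Change in payoff = €0 − (−€494) = €494.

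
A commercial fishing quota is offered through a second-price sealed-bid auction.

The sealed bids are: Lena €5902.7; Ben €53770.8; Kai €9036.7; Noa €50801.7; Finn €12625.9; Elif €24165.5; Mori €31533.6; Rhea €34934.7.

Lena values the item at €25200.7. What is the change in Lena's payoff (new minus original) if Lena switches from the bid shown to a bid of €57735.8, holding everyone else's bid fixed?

The highest bid among the other bidders is €53770.8; Lena's bid doesn't change that.
Original bid €5902.7: Lena is not highest (top rival bid is €53770.8); payoff €0.
Alternative bid €57735.8: Lena is highest, pays the top rival bid €53770.8; payoff €25200.7 − €53770.8 = −€28570.1.
Change in payoff = −€28570.1 − (€0) = −€28570.1.

−€28570.1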